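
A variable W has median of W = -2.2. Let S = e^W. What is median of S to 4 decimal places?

e^W is monotone on this domain, so median of S = exp(-2.2) ≈ 0.1108.

median of S = 0.1108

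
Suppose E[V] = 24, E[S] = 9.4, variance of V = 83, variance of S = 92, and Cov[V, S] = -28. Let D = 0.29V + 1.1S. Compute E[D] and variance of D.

E[D] = 0.29·E[V] + 1.1·E[S] = 0.29·24 + 1.1·9.4 = 17.3.
variance of D = a²·variance of V + b²·variance of S + 2ab·Cov[V, S] with a = 0.29, b = 1.1.
= 0.29²·83 + 1.1²·92 + 2·0.29·1.1·(-28)
= 6.9803 + 111.32 + (-17.864) = 100.4363.

E[D] = 17.3, variance of D = 100.4363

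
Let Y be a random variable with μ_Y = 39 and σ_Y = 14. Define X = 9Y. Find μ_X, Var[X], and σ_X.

μ_X = 351, Var[X] = 15876, σ_X = 126

X = 9Y is linear with a = 9, b = 0.
μ_X = a·μ_Y + b = 9·39 = 351.
Var[Y] = 14² = 196.
Var[X] = a²·Var[Y] = 9²·196 = 15876.
σ_X = |a|·σ_Y = |9|·14 = 126.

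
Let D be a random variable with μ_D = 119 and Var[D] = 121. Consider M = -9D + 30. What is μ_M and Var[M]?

μ_M = -1041, Var[M] = 9801

M = -9D + 30 is linear with a = -9, b = 30.
μ_M = a·μ_D + b = (-9)·119 + 30 = -1041.
Var[M] = a²·Var[D] = (-9)²·121 = 9801 (the additive constant 30 does not affect variance).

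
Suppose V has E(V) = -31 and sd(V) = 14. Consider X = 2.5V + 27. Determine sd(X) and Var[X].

sd(X) = 35, Var[X] = 1225

X = 2.5V + 27 is linear with a = 2.5, b = 27.
sd(X) = |a|·sd(V) = |2.5|·14 = 35.
Var[V] = 14² = 196.
Var[X] = a²·Var[V] = 2.5²·196 = 1225 (the additive constant 27 does not affect variance).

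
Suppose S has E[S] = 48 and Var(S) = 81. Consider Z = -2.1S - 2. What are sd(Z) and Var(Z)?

Z = -2.1S - 2 is linear with a = -2.1, b = -2.
sd(S) = √81 = 9.
sd(Z) = |a|·sd(S) = |-2.1|·9 = 18.9.
Var(Z) = a²·Var(S) = (-2.1)²·81 = 357.21 (the additive constant -2 does not affect variance).

sd(Z) = 18.9, Var(Z) = 357.21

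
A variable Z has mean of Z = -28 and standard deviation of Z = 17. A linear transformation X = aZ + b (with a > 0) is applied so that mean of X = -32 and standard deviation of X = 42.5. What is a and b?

a = 2.5, b = 38

standard deviation of X = a·standard deviation of Z (a > 0), so a = 42.5/17 = 2.5.
mean of X = a·mean of Z + b, so b = -32 − 2.5·(-28) = 38.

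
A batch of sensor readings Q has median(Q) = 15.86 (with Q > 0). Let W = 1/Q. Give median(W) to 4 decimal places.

1/Q is monotone on this domain, so median(W) = 1/(15.86) ≈ 0.0631.

median(W) = 0.0631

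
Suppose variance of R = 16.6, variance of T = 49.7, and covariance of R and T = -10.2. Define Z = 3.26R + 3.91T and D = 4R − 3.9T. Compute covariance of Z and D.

By bilinearity, covariance of Z and D = ac·variance of R + bd·variance of T + (ad+bc)·covariance of R and T, with a=3.26, b=3.91, c=4, d=-3.9.
ac·variance of R = 3.26·4·16.6 = 216.464
bd·variance of T = 3.91·(-3.9)·49.7 = -757.8753
(ad+bc)·covariance of R and T = (2.926)·(-10.2) = -29.8452
covariance of Z and D = 216.464 + (-757.8753) + (-29.8452) = -571.2565.

covariance of Z and D = -571.2565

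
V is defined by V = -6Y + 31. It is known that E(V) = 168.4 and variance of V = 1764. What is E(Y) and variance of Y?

From V = -6Y + 31: E(V) = a·E(Y) + b, so E(Y) = (E(V) − b)/a = (168.4 − 31)/(-6) = -22.9.
variance of V = a²·variance of Y, so variance of Y = 1764/(-6)² = 49.

E(Y) = -22.9, variance of Y = 49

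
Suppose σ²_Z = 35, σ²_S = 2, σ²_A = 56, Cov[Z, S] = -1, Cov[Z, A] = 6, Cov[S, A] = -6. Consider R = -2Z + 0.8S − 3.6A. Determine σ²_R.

σ²_R = a²·σ²_Z + b²·σ²_S + c²·σ²_A + 2ab·Cov[Z, S] + 2ac·Cov[Z, A] + 2bc·Cov[S, A], with a = -2, b = 0.8, c = -3.6.
= 140 + 1.28 + 725.76 + 3.2 + 86.4 + 34.56
= 991.2.

σ²_R = 991.2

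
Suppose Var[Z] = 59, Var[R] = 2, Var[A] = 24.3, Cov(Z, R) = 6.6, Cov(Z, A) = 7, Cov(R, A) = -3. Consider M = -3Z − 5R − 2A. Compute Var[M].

Var[M] = 900.2

Var[M] = a²·Var[Z] + b²·Var[R] + c²·Var[A] + 2ab·Cov(Z, R) + 2ac·Cov(Z, A) + 2bc·Cov(R, A), with a = -3, b = -5, c = -2.
= 531 + 50 + 97.2 + 198 + 84 + (-60)
= 900.2.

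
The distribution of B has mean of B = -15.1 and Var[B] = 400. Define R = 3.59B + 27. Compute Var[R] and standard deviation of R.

Var[R] = 5155.24, standard deviation of R = 71.8

R = 3.59B + 27 is linear with a = 3.59, b = 27.
Var[R] = a²·Var[B] = 3.59²·400 = 5155.24 (the additive constant 27 does not affect variance).
standard deviation of B = √400 = 20.
standard deviation of R = |a|·standard deviation of B = |3.59|·20 = 71.8.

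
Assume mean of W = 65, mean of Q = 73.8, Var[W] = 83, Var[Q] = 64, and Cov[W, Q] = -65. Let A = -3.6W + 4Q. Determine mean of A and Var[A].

mean of A = (-3.6)·mean of W + 4·mean of Q = (-3.6)·65 + 4·73.8 = 61.2.
Var[A] = a²·Var[W] + b²·Var[Q] + 2ab·Cov[W, Q] with a = -3.6, b = 4.
= (-3.6)²·83 + 4²·64 + 2·(-3.6)·4·(-65)
= 1075.68 + 1024 + 1872 = 3971.68.

mean of A = 61.2, Var[A] = 3971.68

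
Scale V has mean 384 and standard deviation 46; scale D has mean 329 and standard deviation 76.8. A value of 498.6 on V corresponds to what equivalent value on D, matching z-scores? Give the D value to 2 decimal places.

z = (498.6 − 384)/46 ≈ 2.4913.
D = 329 + z·76.8 = 329 + (498.6 − 384)·76.8/46 ≈ 520.33.

D = 520.33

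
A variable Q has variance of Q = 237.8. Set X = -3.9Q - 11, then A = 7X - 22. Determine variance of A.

variance of X = (-3.9)²·237.8 = 3616.938.
variance of A = 7²·3616.938 = 177229.962.

variance of A = 177229.962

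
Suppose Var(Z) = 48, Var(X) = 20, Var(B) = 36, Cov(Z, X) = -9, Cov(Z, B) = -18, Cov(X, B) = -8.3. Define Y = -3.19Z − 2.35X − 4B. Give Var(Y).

Var(Y) = 424.5658

Var(Y) = a²·Var(Z) + b²·Var(X) + c²·Var(B) + 2ab·Cov(Z, X) + 2ac·Cov(Z, B) + 2bc·Cov(X, B), with a = -3.19, b = -2.35, c = -4.
= 488.4528 + 110.45 + 576 + (-134.937) + (-459.36) + (-156.04)
= 424.5658.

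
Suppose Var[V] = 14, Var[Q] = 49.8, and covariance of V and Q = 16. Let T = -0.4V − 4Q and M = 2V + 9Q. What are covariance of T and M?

covariance of T and M = -1989.6

By bilinearity, covariance of T and M = ac·Var[V] + bd·Var[Q] + (ad+bc)·covariance of V and Q, with a=-0.4, b=-4, c=2, d=9.
ac·Var[V] = (-0.4)·2·14 = -11.2
bd·Var[Q] = (-4)·9·49.8 = -1792.8
(ad+bc)·covariance of V and Q = (-11.6)·16 = -185.6
covariance of T and M = -11.2 + (-1792.8) + (-185.6) = -1989.6.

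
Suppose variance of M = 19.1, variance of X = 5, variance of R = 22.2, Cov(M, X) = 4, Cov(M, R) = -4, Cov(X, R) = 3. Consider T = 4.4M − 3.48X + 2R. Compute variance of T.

variance of T = 284.472

variance of T = a²·variance of M + b²·variance of X + c²·variance of R + 2ab·Cov(M, X) + 2ac·Cov(M, R) + 2bc·Cov(X, R), with a = 4.4, b = -3.48, c = 2.
= 369.776 + 60.552 + 88.8 + (-122.496) + (-70.4) + (-41.76)
= 284.472.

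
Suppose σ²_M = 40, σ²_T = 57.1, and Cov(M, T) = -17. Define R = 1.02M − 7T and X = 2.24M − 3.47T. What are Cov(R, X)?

By bilinearity, Cov(R, X) = ac·σ²_M + bd·σ²_T + (ad+bc)·Cov(M, T), with a=1.02, b=-7, c=2.24, d=-3.47.
ac·σ²_M = 1.02·2.24·40 = 91.392
bd·σ²_T = (-7)·(-3.47)·57.1 = 1386.959
(ad+bc)·Cov(M, T) = (-19.2194)·(-17) = 326.7298
Cov(R, X) = 91.392 + 1386.959 + 326.7298 = 1805.0808.

Cov(R, X) = 1805.0808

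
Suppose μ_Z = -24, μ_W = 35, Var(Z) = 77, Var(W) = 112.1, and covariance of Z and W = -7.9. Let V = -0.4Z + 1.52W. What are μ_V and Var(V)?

μ_V = 62.8, Var(V) = 280.92224

μ_V = (-0.4)·μ_Z + 1.52·μ_W = (-0.4)·(-24) + 1.52·35 = 62.8.
Var(V) = a²·Var(Z) + b²·Var(W) + 2ab·covariance of Z and W with a = -0.4, b = 1.52.
= (-0.4)²·77 + 1.52²·112.1 + 2·(-0.4)·1.52·(-7.9)
= 12.32 + 258.99584 + 9.6064 = 280.92224.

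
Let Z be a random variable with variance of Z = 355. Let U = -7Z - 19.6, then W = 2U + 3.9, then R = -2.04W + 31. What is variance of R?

variance of U = (-7)²·355 = 17395.
variance of W = 2²·17395 = 69580.
variance of R = (-2.04)²·69580 = 289564.128.

variance of R = 289564.128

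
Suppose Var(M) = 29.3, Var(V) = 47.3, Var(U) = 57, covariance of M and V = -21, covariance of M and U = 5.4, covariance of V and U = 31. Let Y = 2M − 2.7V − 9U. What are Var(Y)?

Var(Y) = 6618.017

Var(Y) = a²·Var(M) + b²·Var(V) + c²·Var(U) + 2ab·covariance of M and V + 2ac·covariance of M and U + 2bc·covariance of V and U, with a = 2, b = -2.7, c = -9.
= 117.2 + 344.817 + 4617 + 226.8 + (-194.4) + 1506.6
= 6618.017.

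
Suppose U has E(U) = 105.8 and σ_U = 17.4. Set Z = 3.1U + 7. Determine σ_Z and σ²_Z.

Z = 3.1U + 7 is linear with a = 3.1, b = 7.
σ_Z = |a|·σ_U = |3.1|·17.4 = 53.94.
σ²_U = 17.4² = 302.76.
σ²_Z = a²·σ²_U = 3.1²·302.76 = 2909.5236 (the additive constant 7 does not affect variance).

σ_Z = 53.94, σ²_Z = 2909.5236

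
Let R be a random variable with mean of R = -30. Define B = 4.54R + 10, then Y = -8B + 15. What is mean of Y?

mean of Y = 1024.6

mean of B = 4.54·(-30) + 10 = -126.2.
mean of Y = (-8)·(-126.2) + 15 = 1024.6.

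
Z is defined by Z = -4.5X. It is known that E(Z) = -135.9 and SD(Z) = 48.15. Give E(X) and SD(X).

E(X) = 30.2, SD(X) = 10.7

From Z = -4.5X: E(Z) = a·E(X) + b, so E(X) = (E(Z) − b)/a = (-135.9 − 0)/(-4.5) = 30.2.
SD(Z) = |a|·SD(X), so SD(X) = 48.15/|-4.5| = 10.7.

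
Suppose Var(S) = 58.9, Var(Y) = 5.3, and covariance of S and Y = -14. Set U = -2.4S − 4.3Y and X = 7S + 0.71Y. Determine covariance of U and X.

covariance of U and X = -560.4449

By bilinearity, covariance of U and X = ac·Var(S) + bd·Var(Y) + (ad+bc)·covariance of S and Y, with a=-2.4, b=-4.3, c=7, d=0.71.
ac·Var(S) = (-2.4)·7·58.9 = -989.52
bd·Var(Y) = (-4.3)·0.71·5.3 = -16.1809
(ad+bc)·covariance of S and Y = (-31.804)·(-14) = 445.256
covariance of U and X = -989.52 + (-16.1809) + 445.256 = -560.4449.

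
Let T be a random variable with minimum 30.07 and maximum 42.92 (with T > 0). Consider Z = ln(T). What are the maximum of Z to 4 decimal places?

ln(T) is increasing on this domain, so max(Z) comes from max(T) = 42.92: max(Z) = ln(42.92) ≈ 3.7593.

max(Z) = 3.7593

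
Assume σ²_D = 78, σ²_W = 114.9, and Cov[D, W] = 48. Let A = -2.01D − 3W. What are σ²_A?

σ²_A = 1928.1078

σ²_A = a²·σ²_D + b²·σ²_W + 2ab·Cov[D, W] with a = -2.01, b = -3.
= (-2.01)²·78 + (-3)²·114.9 + 2·(-2.01)·(-3)·48
= 315.1278 + 1034.1 + 578.88 = 1928.1078.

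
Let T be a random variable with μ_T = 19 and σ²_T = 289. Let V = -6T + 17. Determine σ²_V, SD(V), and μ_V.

σ²_V = 10404, SD(V) = 102, μ_V = -97

V = -6T + 17 is linear with a = -6, b = 17.
σ²_V = a²·σ²_T = (-6)²·289 = 10404 (the additive constant 17 does not affect variance).
SD(T) = √289 = 17.
SD(V) = |a|·SD(T) = |-6|·17 = 102.
μ_V = a·μ_T + b = (-6)·19 + 17 = -97.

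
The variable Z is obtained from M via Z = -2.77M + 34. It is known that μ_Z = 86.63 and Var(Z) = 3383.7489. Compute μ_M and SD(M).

μ_M = -19, SD(M) = 21

From Z = -2.77M + 34: μ_Z = a·μ_M + b, so μ_M = (μ_Z − b)/a = (86.63 − 34)/(-2.77) = -19.
SD(Z) = √3383.7489 = 58.17.
SD(Z) = |a|·SD(M), so SD(M) = 58.17/|-2.77| = 21.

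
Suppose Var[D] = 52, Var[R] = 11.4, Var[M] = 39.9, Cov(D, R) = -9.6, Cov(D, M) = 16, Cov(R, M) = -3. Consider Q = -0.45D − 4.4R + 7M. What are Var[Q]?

Var[Q] = a²·Var[D] + b²·Var[R] + c²·Var[M] + 2ab·Cov(D, R) + 2ac·Cov(D, M) + 2bc·Cov(R, M), with a = -0.45, b = -4.4, c = 7.
= 10.53 + 220.704 + 1955.1 + (-38.016) + (-100.8) + 184.8
= 2232.318.

Var[Q] = 2232.318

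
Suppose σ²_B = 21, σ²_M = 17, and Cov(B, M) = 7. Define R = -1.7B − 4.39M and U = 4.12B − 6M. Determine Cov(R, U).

By bilinearity, Cov(R, U) = ac·σ²_B + bd·σ²_M + (ad+bc)·Cov(B, M), with a=-1.7, b=-4.39, c=4.12, d=-6.
ac·σ²_B = (-1.7)·4.12·21 = -147.084
bd·σ²_M = (-4.39)·(-6)·17 = 447.78
(ad+bc)·Cov(B, M) = (-7.8868)·7 = -55.2076
Cov(R, U) = -147.084 + 447.78 + (-55.2076) = 245.4884.

Cov(R, U) = 245.4884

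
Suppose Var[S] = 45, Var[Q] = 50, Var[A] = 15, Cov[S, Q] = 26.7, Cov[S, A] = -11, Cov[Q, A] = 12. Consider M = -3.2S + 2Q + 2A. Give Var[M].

Var[M] = 615.84

Var[M] = a²·Var[S] + b²·Var[Q] + c²·Var[A] + 2ab·Cov[S, Q] + 2ac·Cov[S, A] + 2bc·Cov[Q, A], with a = -3.2, b = 2, c = 2.
= 460.8 + 200 + 60 + (-341.76) + 140.8 + 96
= 615.84.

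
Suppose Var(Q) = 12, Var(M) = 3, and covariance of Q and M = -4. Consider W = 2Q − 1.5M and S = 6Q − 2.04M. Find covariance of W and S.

covariance of W and S = 205.5

By bilinearity, covariance of W and S = ac·Var(Q) + bd·Var(M) + (ad+bc)·covariance of Q and M, with a=2, b=-1.5, c=6, d=-2.04.
ac·Var(Q) = 2·6·12 = 144
bd·Var(M) = (-1.5)·(-2.04)·3 = 9.18
(ad+bc)·covariance of Q and M = (-13.08)·(-4) = 52.32
covariance of W and S = 144 + 9.18 + 52.32 = 205.5.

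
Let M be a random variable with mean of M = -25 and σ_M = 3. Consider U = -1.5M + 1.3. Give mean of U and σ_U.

mean of U = 38.8, σ_U = 4.5

U = -1.5M + 1.3 is linear with a = -1.5, b = 1.3.
mean of U = a·mean of M + b = (-1.5)·(-25) + 1.3 = 38.8.
σ_U = |a|·σ_M = |-1.5|·3 = 4.5.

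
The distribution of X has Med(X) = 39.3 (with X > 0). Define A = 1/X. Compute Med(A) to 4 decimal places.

Med(A) = 0.0254

1/X is monotone on this domain, so Med(A) = 1/(39.3) ≈ 0.0254.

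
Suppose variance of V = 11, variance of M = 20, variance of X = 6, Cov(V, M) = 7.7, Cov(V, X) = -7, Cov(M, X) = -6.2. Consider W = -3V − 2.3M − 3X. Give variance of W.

variance of W = a²·variance of V + b²·variance of M + c²·variance of X + 2ab·Cov(V, M) + 2ac·Cov(V, X) + 2bc·Cov(M, X), with a = -3, b = -2.3, c = -3.
= 99 + 105.8 + 54 + 106.26 + (-126) + (-85.56)
= 153.5.

variance of W = 153.5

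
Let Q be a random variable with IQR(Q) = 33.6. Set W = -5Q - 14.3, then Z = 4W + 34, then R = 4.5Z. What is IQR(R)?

IQR(R) = 3024

IQR(W) = |-5|·33.6 = 168.
IQR(Z) = |4|·168 = 672.
IQR(R) = |4.5|·672 = 3024.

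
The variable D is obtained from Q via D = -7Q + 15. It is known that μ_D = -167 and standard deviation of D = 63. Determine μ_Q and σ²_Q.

μ_Q = 26, σ²_Q = 81

From D = -7Q + 15: μ_D = a·μ_Q + b, so μ_Q = (μ_D − b)/a = (-167 − 15)/(-7) = 26.
σ²_D = 63² = 3969.
σ²_D = a²·σ²_Q, so σ²_Q = 3969/(-7)² = 81.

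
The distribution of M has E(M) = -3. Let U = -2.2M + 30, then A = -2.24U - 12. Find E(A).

E(A) = -93.984

E(U) = (-2.2)·(-3) + 30 = 36.6.
E(A) = (-2.24)·36.6 + (-12) = -93.984.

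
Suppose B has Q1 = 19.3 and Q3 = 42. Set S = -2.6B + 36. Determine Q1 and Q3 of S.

Q1(S) = -73.2, Q3(S) = -14.18

a = -2.6 < 0 reverses order: Q1(S) comes from Q3(B), Q3(S) from Q1(B).
Q1(S) = (-2.6)·42 + 36 = -73.2; Q3(S) = (-2.6)·19.3 + 36 = -14.18.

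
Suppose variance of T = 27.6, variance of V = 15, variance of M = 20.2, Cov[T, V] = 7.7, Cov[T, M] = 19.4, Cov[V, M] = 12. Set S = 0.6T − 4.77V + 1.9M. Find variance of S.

variance of S = a²·variance of T + b²·variance of V + c²·variance of M + 2ab·Cov[T, V] + 2ac·Cov[T, M] + 2bc·Cov[V, M], with a = 0.6, b = -4.77, c = 1.9.
= 9.936 + 341.2935 + 72.922 + (-44.0748) + 44.232 + (-217.512)
= 206.7967.

variance of S = 206.7967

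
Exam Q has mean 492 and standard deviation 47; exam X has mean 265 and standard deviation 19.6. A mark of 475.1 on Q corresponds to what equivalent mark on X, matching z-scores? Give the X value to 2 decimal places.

X = 257.95

z = (475.1 − 492)/47 ≈ -0.3596.
X = 265 + z·19.6 = 265 + (475.1 − 492)·19.6/47 ≈ 257.95.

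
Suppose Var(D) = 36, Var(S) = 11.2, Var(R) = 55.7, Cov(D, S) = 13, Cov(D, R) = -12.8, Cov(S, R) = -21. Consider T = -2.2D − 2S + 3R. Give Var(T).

Var(T) = a²·Var(D) + b²·Var(S) + c²·Var(R) + 2ab·Cov(D, S) + 2ac·Cov(D, R) + 2bc·Cov(S, R), with a = -2.2, b = -2, c = 3.
= 174.24 + 44.8 + 501.3 + 114.4 + 168.96 + 252
= 1255.7.

Var(T) = 1255.7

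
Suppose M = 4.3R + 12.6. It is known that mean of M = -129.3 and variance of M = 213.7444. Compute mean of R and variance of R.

mean of R = -33, variance of R = 11.56

From M = 4.3R + 12.6: mean of M = a·mean of R + b, so mean of R = (mean of M − b)/a = (-129.3 − 12.6)/4.3 = -33.
variance of M = a²·variance of R, so variance of R = 213.7444/4.3² = 11.56.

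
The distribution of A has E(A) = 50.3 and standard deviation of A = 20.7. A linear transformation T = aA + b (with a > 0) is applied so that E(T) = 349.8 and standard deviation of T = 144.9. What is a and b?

a = 7, b = -2.3

standard deviation of T = a·standard deviation of A (a > 0), so a = 144.9/20.7 = 7.
E(T) = a·E(A) + b, so b = 349.8 − 7·50.3 = -2.3.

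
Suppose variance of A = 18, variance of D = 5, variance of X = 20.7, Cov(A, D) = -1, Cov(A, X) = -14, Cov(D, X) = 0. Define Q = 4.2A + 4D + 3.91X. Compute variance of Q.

variance of Q = 220.56767

variance of Q = a²·variance of A + b²·variance of D + c²·variance of X + 2ab·Cov(A, D) + 2ac·Cov(A, X) + 2bc·Cov(D, X), with a = 4.2, b = 4, c = 3.91.
= 317.52 + 80 + 316.46367 + (-33.6) + (-459.816) + 0
= 220.56767.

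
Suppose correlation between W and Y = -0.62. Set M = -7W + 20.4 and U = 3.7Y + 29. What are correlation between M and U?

correlation between M and U = 0.62

Linear rescalings preserve |correlation|; the slopes -7 and 3.7 have opposite signs, so the correlation flips sign: correlation between M and U = −correlation between W and Y = 0.62.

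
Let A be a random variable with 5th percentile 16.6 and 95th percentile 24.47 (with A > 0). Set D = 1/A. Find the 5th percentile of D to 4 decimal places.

1/A is decreasing on A > 0, so percentile order reverses: P_{5}(D) uses P_{95}(A) = 24.47.
P_{5}(D) = 1/24.47 ≈ 0.0409.

5th percentile of D = 0.0409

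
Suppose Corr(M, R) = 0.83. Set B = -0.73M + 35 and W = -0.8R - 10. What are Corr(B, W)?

Linear rescalings preserve correlation up to sign; here the slopes -0.73 and -0.8 have the same sign, so Corr(B, W) = Corr(M, R) = 0.83.

Corr(B, W) = 0.83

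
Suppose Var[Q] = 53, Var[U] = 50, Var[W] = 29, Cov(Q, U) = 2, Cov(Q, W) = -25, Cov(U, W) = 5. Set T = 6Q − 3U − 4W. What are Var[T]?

Var[T] = 4070

Var[T] = a²·Var[Q] + b²·Var[U] + c²·Var[W] + 2ab·Cov(Q, U) + 2ac·Cov(Q, W) + 2bc·Cov(U, W), with a = 6, b = -3, c = -4.
= 1908 + 450 + 464 + (-72) + 1200 + 120
= 4070.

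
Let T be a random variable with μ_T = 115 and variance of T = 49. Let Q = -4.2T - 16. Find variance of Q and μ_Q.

Q = -4.2T - 16 is linear with a = -4.2, b = -16.
variance of Q = a²·variance of T = (-4.2)²·49 = 864.36 (the additive constant -16 does not affect variance).
μ_Q = a·μ_T + b = (-4.2)·115 + (-16) = -499.

variance of Q = 864.36, μ_Q = -499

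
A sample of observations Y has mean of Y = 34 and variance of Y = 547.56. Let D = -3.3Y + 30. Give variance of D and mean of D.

variance of D = 5962.9284, mean of D = -82.2

D = -3.3Y + 30 is linear with a = -3.3, b = 30.
variance of D = a²·variance of Y = (-3.3)²·547.56 = 5962.9284 (the additive constant 30 does not affect variance).
mean of D = a·mean of Y + b = (-3.3)·34 + 30 = -82.2.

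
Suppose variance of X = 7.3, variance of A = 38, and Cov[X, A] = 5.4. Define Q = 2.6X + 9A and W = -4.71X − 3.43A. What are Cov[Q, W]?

Cov[Q, W] = -1539.519

By bilinearity, Cov[Q, W] = ac·variance of X + bd·variance of A + (ad+bc)·Cov[X, A], with a=2.6, b=9, c=-4.71, d=-3.43.
ac·variance of X = 2.6·(-4.71)·7.3 = -89.3958
bd·variance of A = 9·(-3.43)·38 = -1173.06
(ad+bc)·Cov[X, A] = (-51.308)·5.4 = -277.0632
Cov[Q, W] = -89.3958 + (-1173.06) + (-277.0632) = -1539.519.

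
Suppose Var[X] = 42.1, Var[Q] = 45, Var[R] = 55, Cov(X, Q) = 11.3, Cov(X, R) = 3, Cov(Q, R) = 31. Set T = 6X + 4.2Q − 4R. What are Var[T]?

Var[T] = 2573.32

Var[T] = a²·Var[X] + b²·Var[Q] + c²·Var[R] + 2ab·Cov(X, Q) + 2ac·Cov(X, R) + 2bc·Cov(Q, R), with a = 6, b = 4.2, c = -4.
= 1515.6 + 793.8 + 880 + 569.52 + (-144) + (-1041.6)
= 2573.32.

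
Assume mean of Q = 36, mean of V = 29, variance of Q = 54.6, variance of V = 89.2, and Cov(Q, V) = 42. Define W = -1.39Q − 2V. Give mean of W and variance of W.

mean of W = -108.04, variance of W = 695.81266

mean of W = (-1.39)·mean of Q + (-2)·mean of V = (-1.39)·36 + (-2)·29 = -108.04.
variance of W = a²·variance of Q + b²·variance of V + 2ab·Cov(Q, V) with a = -1.39, b = -2.
= (-1.39)²·54.6 + (-2)²·89.2 + 2·(-1.39)·(-2)·42
= 105.49266 + 356.8 + 233.52 = 695.81266.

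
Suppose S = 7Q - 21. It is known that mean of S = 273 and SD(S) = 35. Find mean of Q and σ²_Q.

From S = 7Q - 21: mean of S = a·mean of Q + b, so mean of Q = (mean of S − b)/a = (273 − (-21))/7 = 42.
σ²_S = 35² = 1225.
σ²_S = a²·σ²_Q, so σ²_Q = 1225/7² = 25.

mean of Q = 42, σ²_Q = 25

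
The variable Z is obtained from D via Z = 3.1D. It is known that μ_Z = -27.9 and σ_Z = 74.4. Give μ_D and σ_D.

μ_D = -9, σ_D = 24

From Z = 3.1D: μ_Z = a·μ_D + b, so μ_D = (μ_Z − b)/a = (-27.9 − 0)/3.1 = -9.
σ_Z = |a|·σ_D, so σ_D = 74.4/|3.1| = 24.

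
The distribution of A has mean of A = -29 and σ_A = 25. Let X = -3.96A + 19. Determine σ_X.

X = -3.96A + 19 is linear with a = -3.96, b = 19.
σ_X = |a|·σ_A = |-3.96|·25 = 99.

σ_X = 99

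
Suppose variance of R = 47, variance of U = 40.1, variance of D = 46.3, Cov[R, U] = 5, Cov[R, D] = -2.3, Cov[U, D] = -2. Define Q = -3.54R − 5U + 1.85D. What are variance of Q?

variance of Q = 1994.07235

variance of Q = a²·variance of R + b²·variance of U + c²·variance of D + 2ab·Cov[R, U] + 2ac·Cov[R, D] + 2bc·Cov[U, D], with a = -3.54, b = -5, c = 1.85.
= 588.9852 + 1002.5 + 158.46175 + 177 + 30.1254 + 37
= 1994.07235.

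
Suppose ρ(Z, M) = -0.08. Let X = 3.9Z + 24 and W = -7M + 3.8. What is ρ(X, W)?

ρ(X, W) = 0.08

Linear rescalings preserve |correlation|; the slopes 3.9 and -7 have opposite signs, so the correlation flips sign: ρ(X, W) = −ρ(Z, M) = 0.08.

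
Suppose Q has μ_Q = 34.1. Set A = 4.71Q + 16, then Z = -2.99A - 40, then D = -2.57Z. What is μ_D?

μ_D = 1459.9319073

μ_A = 4.71·34.1 + 16 = 176.611.
μ_Z = (-2.99)·176.611 + (-40) = -568.06689.
μ_D = (-2.57)·(-568.06689) = 1459.9319073.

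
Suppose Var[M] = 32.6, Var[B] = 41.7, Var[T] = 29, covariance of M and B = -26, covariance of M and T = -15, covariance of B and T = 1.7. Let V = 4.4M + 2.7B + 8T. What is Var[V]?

Var[V] = 1190.809

Var[V] = a²·Var[M] + b²·Var[B] + c²·Var[T] + 2ab·covariance of M and B + 2ac·covariance of M and T + 2bc·covariance of B and T, with a = 4.4, b = 2.7, c = 8.
= 631.136 + 303.993 + 1856 + (-617.76) + (-1056) + 73.44
= 1190.809.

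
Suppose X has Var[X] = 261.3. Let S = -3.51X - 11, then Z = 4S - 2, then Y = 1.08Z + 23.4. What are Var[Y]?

Var[S] = (-3.51)²·261.3 = 3219.24213.
Var[Z] = 4²·3219.24213 = 51507.87408.
Var[Y] = 1.08²·51507.87408 = 60078.784326912.

Var[Y] = 60078.784326912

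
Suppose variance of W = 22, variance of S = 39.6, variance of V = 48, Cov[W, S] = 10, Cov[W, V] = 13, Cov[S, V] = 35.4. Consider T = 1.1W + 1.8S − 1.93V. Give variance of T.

variance of T = 72.162

variance of T = a²·variance of W + b²·variance of S + c²·variance of V + 2ab·Cov[W, S] + 2ac·Cov[W, V] + 2bc·Cov[S, V], with a = 1.1, b = 1.8, c = -1.93.
= 26.62 + 128.304 + 178.7952 + 39.6 + (-55.198) + (-245.9592)
= 72.162.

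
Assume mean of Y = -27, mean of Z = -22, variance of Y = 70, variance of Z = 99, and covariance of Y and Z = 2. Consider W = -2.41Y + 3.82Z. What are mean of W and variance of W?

mean of W = -18.97, variance of W = 1814.3898

mean of W = (-2.41)·mean of Y + 3.82·mean of Z = (-2.41)·(-27) + 3.82·(-22) = -18.97.
variance of W = a²·variance of Y + b²·variance of Z + 2ab·covariance of Y and Z with a = -2.41, b = 3.82.
= (-2.41)²·70 + 3.82²·99 + 2·(-2.41)·3.82·2
= 406.567 + 1444.6476 + (-36.8248) = 1814.3898.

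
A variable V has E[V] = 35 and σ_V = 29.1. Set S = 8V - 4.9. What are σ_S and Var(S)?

σ_S = 232.8, Var(S) = 54195.84

S = 8V - 4.9 is linear with a = 8, b = -4.9.
σ_S = |a|·σ_V = |8|·29.1 = 232.8.
Var(V) = 29.1² = 846.81.
Var(S) = a²·Var(V) = 8²·846.81 = 54195.84 (the additive constant -4.9 does not affect variance).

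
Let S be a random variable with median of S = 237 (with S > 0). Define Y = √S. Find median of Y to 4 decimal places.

median of Y = 15.3948

√S is monotone on this domain, so median of Y = √(237) ≈ 15.3948.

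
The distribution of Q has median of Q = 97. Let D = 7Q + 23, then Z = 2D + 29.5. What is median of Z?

median of Z = 1433.5

median of D = 7·97 + 23 = 702.
median of Z = 2·702 + 29.5 = 1433.5.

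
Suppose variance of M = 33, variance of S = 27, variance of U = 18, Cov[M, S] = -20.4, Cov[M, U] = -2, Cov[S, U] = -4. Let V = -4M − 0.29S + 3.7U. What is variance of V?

variance of V = 797.1467

variance of V = a²·variance of M + b²·variance of S + c²·variance of U + 2ab·Cov[M, S] + 2ac·Cov[M, U] + 2bc·Cov[S, U], with a = -4, b = -0.29, c = 3.7.
= 528 + 2.2707 + 246.42 + (-47.328) + 59.2 + 8.584
= 797.1467.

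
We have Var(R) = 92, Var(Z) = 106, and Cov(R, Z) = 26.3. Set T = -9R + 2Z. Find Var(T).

Var(T) = 6929.2

Var(T) = a²·Var(R) + b²·Var(Z) + 2ab·Cov(R, Z) with a = -9, b = 2.
= (-9)²·92 + 2²·106 + 2·(-9)·2·26.3
= 7452 + 424 + (-946.8) = 6929.2.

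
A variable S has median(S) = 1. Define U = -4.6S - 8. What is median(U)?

A linear map preserves order up to sign, so median(U) = a·median(S) + b = (-4.6)·1 + (-8) = -12.6.

median(U) = -12.6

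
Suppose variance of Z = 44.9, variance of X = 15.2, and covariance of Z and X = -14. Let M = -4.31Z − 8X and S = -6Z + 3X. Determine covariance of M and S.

covariance of M and S = 305.334

By bilinearity, covariance of M and S = ac·variance of Z + bd·variance of X + (ad+bc)·covariance of Z and X, with a=-4.31, b=-8, c=-6, d=3.
ac·variance of Z = (-4.31)·(-6)·44.9 = 1161.114
bd·variance of X = (-8)·3·15.2 = -364.8
(ad+bc)·covariance of Z and X = (35.07)·(-14) = -490.98
covariance of M and S = 1161.114 + (-364.8) + (-490.98) = 305.334.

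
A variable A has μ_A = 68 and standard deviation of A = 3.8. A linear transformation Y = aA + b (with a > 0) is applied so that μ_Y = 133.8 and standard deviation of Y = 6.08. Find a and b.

a = 1.6, b = 25

standard deviation of Y = a·standard deviation of A (a > 0), so a = 6.08/3.8 = 1.6.
μ_Y = a·μ_A + b, so b = 133.8 − 1.6·68 = 25.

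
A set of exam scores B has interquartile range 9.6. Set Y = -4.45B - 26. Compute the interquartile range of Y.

Under Y = aB + b, IQR(Y) = |a|·IQR(B) = |-4.45|·9.6 = 42.72 (shifts cancel; spread scales by |a|).

IQR(Y) = 42.72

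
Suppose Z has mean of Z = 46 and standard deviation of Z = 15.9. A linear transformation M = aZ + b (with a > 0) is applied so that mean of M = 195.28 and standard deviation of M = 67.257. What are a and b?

a = 4.23, b = 0.7

standard deviation of M = a·standard deviation of Z (a > 0), so a = 67.257/15.9 = 4.23.
mean of M = a·mean of Z + b, so b = 195.28 − 4.23·46 = 0.7.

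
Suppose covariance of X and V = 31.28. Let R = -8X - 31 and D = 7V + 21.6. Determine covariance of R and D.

covariance of R and D = -1751.68

covariance of R and D = a·c·covariance of X and V = (-8)·7·31.28 = -1751.68. Additive constants drop out.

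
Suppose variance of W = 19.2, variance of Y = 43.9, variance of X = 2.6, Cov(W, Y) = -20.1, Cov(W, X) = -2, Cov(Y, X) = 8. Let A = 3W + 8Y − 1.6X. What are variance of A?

variance of A = a²·variance of W + b²·variance of Y + c²·variance of X + 2ab·Cov(W, Y) + 2ac·Cov(W, X) + 2bc·Cov(Y, X), with a = 3, b = 8, c = -1.6.
= 172.8 + 2809.6 + 6.656 + (-964.8) + 19.2 + (-204.8)
= 1838.656.

variance of A = 1838.656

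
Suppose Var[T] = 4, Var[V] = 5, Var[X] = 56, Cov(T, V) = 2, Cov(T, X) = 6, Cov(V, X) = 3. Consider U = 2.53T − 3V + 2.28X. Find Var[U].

Var[U] = a²·Var[T] + b²·Var[V] + c²·Var[X] + 2ab·Cov(T, V) + 2ac·Cov(T, X) + 2bc·Cov(V, X), with a = 2.53, b = -3, c = 2.28.
= 25.6036 + 45 + 291.1104 + (-30.36) + 69.2208 + (-41.04)
= 359.5348.

Var[U] = 359.5348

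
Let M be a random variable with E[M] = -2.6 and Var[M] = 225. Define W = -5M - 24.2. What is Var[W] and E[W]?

W = -5M - 24.2 is linear with a = -5, b = -24.2.
Var[W] = a²·Var[M] = (-5)²·225 = 5625 (the additive constant -24.2 does not affect variance).
E[W] = a·E[M] + b = (-5)·(-2.6) + (-24.2) = -11.2.

Var[W] = 5625, E[W] = -11.2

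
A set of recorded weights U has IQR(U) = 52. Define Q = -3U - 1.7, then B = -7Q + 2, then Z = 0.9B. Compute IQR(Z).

IQR(Q) = |-3|·52 = 156.
IQR(B) = |-7|·156 = 1092.
IQR(Z) = |0.9|·1092 = 982.8.

IQR(Z) = 982.8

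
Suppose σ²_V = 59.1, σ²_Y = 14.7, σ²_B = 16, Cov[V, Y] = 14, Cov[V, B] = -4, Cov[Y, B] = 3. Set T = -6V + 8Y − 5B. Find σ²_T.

σ²_T = a²·σ²_V + b²·σ²_Y + c²·σ²_B + 2ab·Cov[V, Y] + 2ac·Cov[V, B] + 2bc·Cov[Y, B], with a = -6, b = 8, c = -5.
= 2127.6 + 940.8 + 400 + (-1344) + (-240) + (-240)
= 1644.4.

σ²_T = 1644.4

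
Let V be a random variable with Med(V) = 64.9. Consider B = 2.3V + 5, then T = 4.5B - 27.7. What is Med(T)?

Med(T) = 666.515

Med(B) = 2.3·64.9 + 5 = 154.27.
Med(T) = 4.5·154.27 + (-27.7) = 666.515.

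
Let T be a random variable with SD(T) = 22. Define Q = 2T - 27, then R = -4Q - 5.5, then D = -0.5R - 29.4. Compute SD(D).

SD(Q) = |2|·22 = 44.
SD(R) = |-4|·44 = 176.
SD(D) = |-0.5|·176 = 88.

SD(D) = 88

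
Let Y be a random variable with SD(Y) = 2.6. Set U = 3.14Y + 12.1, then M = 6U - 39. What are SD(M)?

SD(M) = 48.984

SD(U) = |3.14|·2.6 = 8.164.
SD(M) = |6|·8.164 = 48.984.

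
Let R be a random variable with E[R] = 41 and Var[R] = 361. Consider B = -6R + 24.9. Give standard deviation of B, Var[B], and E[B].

standard deviation of B = 114, Var[B] = 12996, E[B] = -221.1

B = -6R + 24.9 is linear with a = -6, b = 24.9.
standard deviation of R = √361 = 19.
standard deviation of B = |a|·standard deviation of R = |-6|·19 = 114.
Var[B] = a²·Var[R] = (-6)²·361 = 12996 (the additive constant 24.9 does not affect variance).
E[B] = a·E[R] + b = (-6)·41 + 24.9 = -221.1.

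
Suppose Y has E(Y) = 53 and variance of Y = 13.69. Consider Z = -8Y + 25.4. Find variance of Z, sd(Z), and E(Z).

Z = -8Y + 25.4 is linear with a = -8, b = 25.4.
variance of Z = a²·variance of Y = (-8)²·13.69 = 876.16 (the additive constant 25.4 does not affect variance).
sd(Y) = √13.69 = 3.7.
sd(Z) = |a|·sd(Y) = |-8|·3.7 = 29.6.
E(Z) = a·E(Y) + b = (-8)·53 + 25.4 = -398.6.

variance of Z = 876.16, sd(Z) = 29.6, E(Z) = -398.6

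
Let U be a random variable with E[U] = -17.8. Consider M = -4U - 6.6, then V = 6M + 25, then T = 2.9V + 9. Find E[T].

E[M] = (-4)·(-17.8) + (-6.6) = 64.6.
E[V] = 6·64.6 + 25 = 412.6.
E[T] = 2.9·412.6 + 9 = 1205.54.

E[T] = 1205.54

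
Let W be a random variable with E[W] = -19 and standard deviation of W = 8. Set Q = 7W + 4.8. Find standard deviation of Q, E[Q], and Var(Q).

standard deviation of Q = 56, E[Q] = -128.2, Var(Q) = 3136

Q = 7W + 4.8 is linear with a = 7, b = 4.8.
standard deviation of Q = |a|·standard deviation of W = |7|·8 = 56.
E[Q] = a·E[W] + b = 7·(-19) + 4.8 = -128.2.
Var(W) = 8² = 64.
Var(Q) = a²·Var(W) = 7²·64 = 3136 (the additive constant 4.8 does not affect variance).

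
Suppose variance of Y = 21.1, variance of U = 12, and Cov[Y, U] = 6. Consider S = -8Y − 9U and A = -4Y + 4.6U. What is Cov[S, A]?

Cov[S, A] = 173.6

By bilinearity, Cov[S, A] = ac·variance of Y + bd·variance of U + (ad+bc)·Cov[Y, U], with a=-8, b=-9, c=-4, d=4.6.
ac·variance of Y = (-8)·(-4)·21.1 = 675.2
bd·variance of U = (-9)·4.6·12 = -496.8
(ad+bc)·Cov[Y, U] = (-0.8)·6 = -4.8
Cov[S, A] = 675.2 + (-496.8) + (-4.8) = 173.6.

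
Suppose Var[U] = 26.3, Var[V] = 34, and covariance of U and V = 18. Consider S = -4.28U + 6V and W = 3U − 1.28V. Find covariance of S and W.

covariance of S and W = -176.2008

By bilinearity, covariance of S and W = ac·Var[U] + bd·Var[V] + (ad+bc)·covariance of U and V, with a=-4.28, b=6, c=3, d=-1.28.
ac·Var[U] = (-4.28)·3·26.3 = -337.692
bd·Var[V] = 6·(-1.28)·34 = -261.12
(ad+bc)·covariance of U and V = (23.4784)·18 = 422.6112
covariance of S and W = -337.692 + (-261.12) + 422.6112 = -176.2008.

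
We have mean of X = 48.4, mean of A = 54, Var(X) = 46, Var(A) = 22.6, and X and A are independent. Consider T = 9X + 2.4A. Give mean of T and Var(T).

mean of T = 565.2, Var(T) = 3856.176

mean of T = 9·mean of X + 2.4·mean of A = 9·48.4 + 2.4·54 = 565.2.
Var(T) = a²·Var(X) + b²·Var(A) + 2ab·covariance of X and A with a = 9, b = 2.4.
Independence gives covariance of X and A = 0.
= 9²·46 + 2.4²·22.6 + 2·9·2.4·0
= 3726 + 130.176 + 0 = 3856.176.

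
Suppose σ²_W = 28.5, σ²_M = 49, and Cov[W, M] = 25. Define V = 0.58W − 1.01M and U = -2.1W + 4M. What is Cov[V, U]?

Cov[V, U] = -121.648

By bilinearity, Cov[V, U] = ac·σ²_W + bd·σ²_M + (ad+bc)·Cov[W, M], with a=0.58, b=-1.01, c=-2.1, d=4.
ac·σ²_W = 0.58·(-2.1)·28.5 = -34.713
bd·σ²_M = (-1.01)·4·49 = -197.96
(ad+bc)·Cov[W, M] = (4.441)·25 = 111.025
Cov[V, U] = -34.713 + (-197.96) + 111.025 = -121.648.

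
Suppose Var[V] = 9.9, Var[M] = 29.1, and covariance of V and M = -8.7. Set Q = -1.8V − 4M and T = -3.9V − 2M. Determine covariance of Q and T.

By bilinearity, covariance of Q and T = ac·Var[V] + bd·Var[M] + (ad+bc)·covariance of V and M, with a=-1.8, b=-4, c=-3.9, d=-2.
ac·Var[V] = (-1.8)·(-3.9)·9.9 = 69.498
bd·Var[M] = (-4)·(-2)·29.1 = 232.8
(ad+bc)·covariance of V and M = (19.2)·(-8.7) = -167.04
covariance of Q and T = 69.498 + 232.8 + (-167.04) = 135.258.

covariance of Q and T = 135.258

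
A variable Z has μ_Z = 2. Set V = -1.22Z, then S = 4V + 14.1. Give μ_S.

μ_S = 4.34

μ_V = (-1.22)·2 = -2.44.
μ_S = 4·(-2.44) + 14.1 = 4.34.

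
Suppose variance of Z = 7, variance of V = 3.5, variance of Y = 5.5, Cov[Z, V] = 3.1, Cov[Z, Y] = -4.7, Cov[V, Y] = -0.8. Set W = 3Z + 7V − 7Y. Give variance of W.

variance of W = a²·variance of Z + b²·variance of V + c²·variance of Y + 2ab·Cov[Z, V] + 2ac·Cov[Z, Y] + 2bc·Cov[V, Y], with a = 3, b = 7, c = -7.
= 63 + 171.5 + 269.5 + 130.2 + 197.4 + 78.4
= 910.

variance of W = 910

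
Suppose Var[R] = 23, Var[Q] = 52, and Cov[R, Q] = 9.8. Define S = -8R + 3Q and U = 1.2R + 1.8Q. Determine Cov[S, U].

Cov[S, U] = -45.84

By bilinearity, Cov[S, U] = ac·Var[R] + bd·Var[Q] + (ad+bc)·Cov[R, Q], with a=-8, b=3, c=1.2, d=1.8.
ac·Var[R] = (-8)·1.2·23 = -220.8
bd·Var[Q] = 3·1.8·52 = 280.8
(ad+bc)·Cov[R, Q] = (-10.8)·9.8 = -105.84
Cov[S, U] = -220.8 + 280.8 + (-105.84) = -45.84.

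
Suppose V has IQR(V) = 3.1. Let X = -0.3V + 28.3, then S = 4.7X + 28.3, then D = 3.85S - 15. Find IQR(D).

IQR(D) = 16.82835

IQR(X) = |-0.3|·3.1 = 0.93.
IQR(S) = |4.7|·0.93 = 4.371.
IQR(D) = |3.85|·4.371 = 16.82835.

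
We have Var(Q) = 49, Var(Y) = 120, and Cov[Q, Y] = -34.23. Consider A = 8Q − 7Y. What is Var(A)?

Var(A) = 12849.76

Var(A) = a²·Var(Q) + b²·Var(Y) + 2ab·Cov[Q, Y] with a = 8, b = -7.
= 8²·49 + (-7)²·120 + 2·8·(-7)·(-34.23)
= 3136 + 5880 + 3833.76 = 12849.76.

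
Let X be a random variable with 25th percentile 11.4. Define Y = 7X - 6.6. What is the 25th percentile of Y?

25th percentile of Y = 73.2

Since a = 7 > 0 the transformation is increasing, so the 25th percentile of Y = a·(P_{25} of X) + b = 7·11.4 + (-6.6) = 73.2.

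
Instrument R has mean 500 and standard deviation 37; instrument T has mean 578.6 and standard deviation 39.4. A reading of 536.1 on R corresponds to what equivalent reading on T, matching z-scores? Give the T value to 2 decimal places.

T = 617.04

z = (536.1 − 500)/37 ≈ 0.9757.
T = 578.6 + z·39.4 = 578.6 + (536.1 − 500)·39.4/37 ≈ 617.04.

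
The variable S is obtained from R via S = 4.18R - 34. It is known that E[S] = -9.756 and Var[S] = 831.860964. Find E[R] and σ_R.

From S = 4.18R - 34: E[S] = a·E[R] + b, so E[R] = (E[S] − b)/a = (-9.756 − (-34))/4.18 = 5.8.
σ_S = √831.860964 = 28.842.
σ_S = |a|·σ_R, so σ_R = 28.842/|4.18| = 6.9.

E[R] = 5.8, σ_R = 6.9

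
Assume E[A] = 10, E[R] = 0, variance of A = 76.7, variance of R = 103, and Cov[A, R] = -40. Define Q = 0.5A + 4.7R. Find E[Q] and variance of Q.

E[Q] = 5, variance of Q = 2106.445

E[Q] = 0.5·E[A] + 4.7·E[R] = 0.5·10 + 4.7·0 = 5.
variance of Q = a²·variance of A + b²·variance of R + 2ab·Cov[A, R] with a = 0.5, b = 4.7.
= 0.5²·76.7 + 4.7²·103 + 2·0.5·4.7·(-40)
= 19.175 + 2275.27 + (-188) = 2106.445.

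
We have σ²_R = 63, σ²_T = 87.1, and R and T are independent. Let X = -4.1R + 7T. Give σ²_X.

σ²_X = 5326.93

σ²_X = a²·σ²_R + b²·σ²_T + 2ab·Cov[R, T] with a = -4.1, b = 7.
Independence gives Cov[R, T] = 0.
= (-4.1)²·63 + 7²·87.1 + 2·(-4.1)·7·0
= 1059.03 + 4267.9 + 0 = 5326.93.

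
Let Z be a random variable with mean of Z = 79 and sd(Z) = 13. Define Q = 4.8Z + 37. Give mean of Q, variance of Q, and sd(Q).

Q = 4.8Z + 37 is linear with a = 4.8, b = 37.
mean of Q = a·mean of Z + b = 4.8·79 + 37 = 416.2.
variance of Z = 13² = 169.
variance of Q = a²·variance of Z = 4.8²·169 = 3893.76 (the additive constant 37 does not affect variance).
sd(Q) = |a|·sd(Z) = |4.8|·13 = 62.4.

mean of Q = 416.2, variance of Q = 3893.76, sd(Q) = 62.4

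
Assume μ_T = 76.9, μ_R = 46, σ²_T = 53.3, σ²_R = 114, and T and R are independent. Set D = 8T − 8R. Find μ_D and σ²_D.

μ_D = 8·μ_T + (-8)·μ_R = 8·76.9 + (-8)·46 = 247.2.
σ²_D = a²·σ²_T + b²·σ²_R + 2ab·covariance of T and R with a = 8, b = -8.
Independence gives covariance of T and R = 0.
= 8²·53.3 + (-8)²·114 + 2·8·(-8)·0
= 3411.2 + 7296 + 0 = 10707.2.

μ_D = 247.2, σ²_D = 10707.2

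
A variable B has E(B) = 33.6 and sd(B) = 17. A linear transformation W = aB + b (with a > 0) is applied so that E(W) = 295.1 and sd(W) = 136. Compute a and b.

a = 8, b = 26.3

sd(W) = a·sd(B) (a > 0), so a = 136/17 = 8.
E(W) = a·E(B) + b, so b = 295.1 − 8·33.6 = 26.3.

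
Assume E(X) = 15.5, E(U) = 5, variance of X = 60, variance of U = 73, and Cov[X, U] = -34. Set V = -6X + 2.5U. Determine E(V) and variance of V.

E(V) = -80.5, variance of V = 3636.25

E(V) = (-6)·E(X) + 2.5·E(U) = (-6)·15.5 + 2.5·5 = -80.5.
variance of V = a²·variance of X + b²·variance of U + 2ab·Cov[X, U] with a = -6, b = 2.5.
= (-6)²·60 + 2.5²·73 + 2·(-6)·2.5·(-34)
= 2160 + 456.25 + 1020 = 3636.25.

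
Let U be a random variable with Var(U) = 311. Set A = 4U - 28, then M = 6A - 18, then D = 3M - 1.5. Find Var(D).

Var(A) = 4²·311 = 4976.
Var(M) = 6²·4976 = 179136.
Var(D) = 3²·179136 = 1612224.

Var(D) = 1612224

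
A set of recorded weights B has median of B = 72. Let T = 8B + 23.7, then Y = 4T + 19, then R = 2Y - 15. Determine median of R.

median of T = 8·72 + 23.7 = 599.7.
median of Y = 4·599.7 + 19 = 2417.8.
median of R = 2·2417.8 + (-15) = 4820.6.

median of R = 4820.6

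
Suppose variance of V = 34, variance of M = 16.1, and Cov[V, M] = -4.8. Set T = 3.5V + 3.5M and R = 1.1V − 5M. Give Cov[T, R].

By bilinearity, Cov[T, R] = ac·variance of V + bd·variance of M + (ad+bc)·Cov[V, M], with a=3.5, b=3.5, c=1.1, d=-5.
ac·variance of V = 3.5·1.1·34 = 130.9
bd·variance of M = 3.5·(-5)·16.1 = -281.75
(ad+bc)·Cov[V, M] = (-13.65)·(-4.8) = 65.52
Cov[T, R] = 130.9 + (-281.75) + 65.52 = -85.33.

Cov[T, R] = -85.33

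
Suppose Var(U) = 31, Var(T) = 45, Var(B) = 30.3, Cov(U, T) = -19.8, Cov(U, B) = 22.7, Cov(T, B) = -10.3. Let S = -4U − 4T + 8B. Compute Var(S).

Var(S) = a²·Var(U) + b²·Var(T) + c²·Var(B) + 2ab·Cov(U, T) + 2ac·Cov(U, B) + 2bc·Cov(T, B), with a = -4, b = -4, c = 8.
= 496 + 720 + 1939.2 + (-633.6) + (-1452.8) + 659.2
= 1728.

Var(S) = 1728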